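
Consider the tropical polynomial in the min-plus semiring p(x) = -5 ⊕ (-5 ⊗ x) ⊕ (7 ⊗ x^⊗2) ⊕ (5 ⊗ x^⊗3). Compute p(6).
p(6) = -5

A tropical monomial a ⊗ x^⊗i evaluates to a + i · x. Evaluating each term at x = 6:
  Term 0 contributes -5 + 0 · 6 = -5
  Term 1 contributes -5 + 1 · 6 = 1
  Term 2 contributes 7 + 2 · 6 = 19
  Term 3 contributes 5 + 3 · 6 = 23
p(6) = ⊕ of these = min[-5, 1, 19, 23] = -5.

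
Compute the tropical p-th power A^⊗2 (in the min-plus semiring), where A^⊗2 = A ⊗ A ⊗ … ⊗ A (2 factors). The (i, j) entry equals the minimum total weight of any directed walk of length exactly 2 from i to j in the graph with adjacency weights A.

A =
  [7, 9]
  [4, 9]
A^⊗2 =
  [13, 16]
  [11, 13]

Each entry (A^⊗2)_ij equals the minimum over all length-2 walks i = v_0 → v_1 → … → v_2 = j of Σ_t A[v_t][v_{t+1}]. For example, for (i, j) = (0, 1) we minimise over 2 possible intermediate vertex sequences; the minimum is 16, attained along the walk 0 → 0 → 1.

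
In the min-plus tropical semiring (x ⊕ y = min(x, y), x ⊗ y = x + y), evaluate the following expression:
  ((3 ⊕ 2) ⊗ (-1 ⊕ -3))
((3 ⊕ 2) ⊗ (-1 ⊕ -3)) = -1

Expand innermost to outermost. Recall ⊕ takes the minimum of its arguments and ⊗ takes their sum. Working out the expression ((3 ⊕ 2) ⊗ (-1 ⊕ -3)) gives -1.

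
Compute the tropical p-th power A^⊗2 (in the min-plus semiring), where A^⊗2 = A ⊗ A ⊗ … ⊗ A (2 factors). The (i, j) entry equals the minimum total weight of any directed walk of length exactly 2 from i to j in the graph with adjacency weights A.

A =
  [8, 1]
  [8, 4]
A^⊗2 =
  [9, 5]
  [12, 8]

Each entry (A^⊗2)_ij equals the minimum over all length-2 walks i = v_0 → v_1 → … → v_2 = j of Σ_t A[v_t][v_{t+1}]. For example, for (i, j) = (0, 1) we minimise over 2 possible intermediate vertex sequences; the minimum is 5, attained along the walk 0 → 1 → 1.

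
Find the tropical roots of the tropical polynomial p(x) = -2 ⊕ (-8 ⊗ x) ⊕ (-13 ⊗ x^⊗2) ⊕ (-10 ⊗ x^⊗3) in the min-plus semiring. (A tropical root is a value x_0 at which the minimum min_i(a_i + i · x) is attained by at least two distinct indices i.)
Roots: {-3, 5, 6}

Each tropical root is a break point of the lower envelope of the lines y = a_i + i · x (there are 4 lines, with slopes 0, 1, ..., 3). Only the lines that attain the minimum somewhere contribute to roots; other lines are dominated. Here the surviving (envelope) indices are i = 3, i = 2, i = 1, i = 0.
Intersections between consecutive envelope lines give the roots: for adjacent envelope indices i < j the intersection is x = (a_i − a_j) / (j − i). Reading off the sorted break points: {-3, 5, 6}.
Verification: at each break x_0, at least two indices attain the minimum of min_i(a_i + i · x_0).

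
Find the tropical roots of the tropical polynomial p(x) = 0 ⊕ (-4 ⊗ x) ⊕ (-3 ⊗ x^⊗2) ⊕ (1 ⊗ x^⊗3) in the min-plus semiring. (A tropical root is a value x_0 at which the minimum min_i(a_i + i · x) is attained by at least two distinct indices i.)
Roots: {-4, -1, 4}

Each tropical root is a break point of the lower envelope of the lines y = a_i + i · x (there are 4 lines, with slopes 0, 1, ..., 3). Only the lines that attain the minimum somewhere contribute to roots; other lines are dominated. Here the surviving (envelope) indices are i = 3, i = 2, i = 1, i = 0.
Intersections between consecutive envelope lines give the roots: for adjacent envelope indices i < j the intersection is x = (a_i − a_j) / (j − i). Reading off the sorted break points: {-4, -1, 4}.
Verification: at each break x_0, at least two indices attain the minimum of min_i(a_i + i · x_0).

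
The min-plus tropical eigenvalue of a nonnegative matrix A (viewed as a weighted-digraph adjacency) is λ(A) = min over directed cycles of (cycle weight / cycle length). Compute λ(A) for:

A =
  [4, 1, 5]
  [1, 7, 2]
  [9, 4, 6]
λ(A) = 1

Enumerate directed cycles and compute their means (weight / length). Sample:
  cycle 0 → 0: weight = 4, length = 1, mean = 4/1 ≈ 4.000
  cycle 1 → 1: weight = 7, length = 1, mean = 7/1 ≈ 7.000
  cycle 2 → 2: weight = 6, length = 1, mean = 6/1 ≈ 6.000
  cycle 0 → 1 → 0: weight = 2, length = 2, mean = 2/2 ≈ 1.000
  cycle 0 → 2 → 0: weight = 14, length = 2, mean = 14/2 ≈ 7.000
  cycle 1 → 0 → 1: weight = 2, length = 2, mean = 2/2 ≈ 1.000
Minimum mean = 1.000, attained e.g. along the cycle 0 → 1 → 0 with weight 2 and length 2. So λ(A) = 2/2 = 1.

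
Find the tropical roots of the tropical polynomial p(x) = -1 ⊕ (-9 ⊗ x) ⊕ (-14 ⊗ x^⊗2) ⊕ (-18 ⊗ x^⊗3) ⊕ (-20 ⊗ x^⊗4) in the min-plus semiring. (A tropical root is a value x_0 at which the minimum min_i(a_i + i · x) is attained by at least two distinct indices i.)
Roots: {2, 4, 5, 8}

Each tropical root is a break point of the lower envelope of the lines y = a_i + i · x (there are 5 lines, with slopes 0, 1, ..., 4). Only the lines that attain the minimum somewhere contribute to roots; other lines are dominated. Here the surviving (envelope) indices are i = 4, i = 3, i = 2, i = 1, i = 0.
Intersections between consecutive envelope lines give the roots: for adjacent envelope indices i < j the intersection is x = (a_i − a_j) / (j − i). Reading off the sorted break points: {2, 4, 5, 8}.
Verification: at each break x_0, at least two indices attain the minimum of min_i(a_i + i · x_0).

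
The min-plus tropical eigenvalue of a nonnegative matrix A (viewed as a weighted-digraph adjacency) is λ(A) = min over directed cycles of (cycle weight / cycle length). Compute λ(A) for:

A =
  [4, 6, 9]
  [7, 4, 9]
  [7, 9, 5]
λ(A) = 4

Enumerate directed cycles and compute their means (weight / length). Sample:
  cycle 0 → 0: weight = 4, length = 1, mean = 4/1 ≈ 4.000
  cycle 1 → 1: weight = 4, length = 1, mean = 4/1 ≈ 4.000
  cycle 2 → 2: weight = 5, length = 1, mean = 5/1 ≈ 5.000
  cycle 0 → 1 → 0: weight = 13, length = 2, mean = 13/2 ≈ 6.500
  cycle 0 → 2 → 0: weight = 16, length = 2, mean = 16/2 ≈ 8.000
  cycle 1 → 0 → 1: weight = 13, length = 2, mean = 13/2 ≈ 6.500
Minimum mean = 4.000, attained e.g. along the cycle 0 → 0 with weight 4 and length 1. So λ(A) = 4/1 = 4.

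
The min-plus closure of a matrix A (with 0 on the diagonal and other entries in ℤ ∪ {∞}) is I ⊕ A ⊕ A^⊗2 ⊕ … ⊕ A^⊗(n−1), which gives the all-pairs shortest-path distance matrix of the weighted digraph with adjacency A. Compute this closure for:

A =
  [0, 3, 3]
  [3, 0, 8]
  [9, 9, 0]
Closure =
  [0, 3, 3]
  [3, 0, 6]
  [9, 9, 0]

This is the Floyd-Warshall all-pairs shortest-path computation. For each intermediate vertex k = 0, 1, …, 2, update dist[i][j] ← min(dist[i][j], dist[i][k] + dist[k][j]). The final matrix gives, for each (i, j), the minimum total weight of any directed path from i to j (possibly empty when i = j).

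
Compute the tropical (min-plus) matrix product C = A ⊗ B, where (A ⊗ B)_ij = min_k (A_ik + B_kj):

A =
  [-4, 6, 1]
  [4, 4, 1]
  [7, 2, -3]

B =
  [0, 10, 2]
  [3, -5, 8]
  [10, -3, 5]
A ⊗ B =
  [-4, -2, -2]
  [4, -2, 6]
  [5, -6, 2]

Apply the min-plus product entry-by-entry:
  C[0][0] = min over k of (A[0][0] + B[0][0] = -4 + 0 = -4, A[0][1] + B[1][0] = 6 + 3 = 9, A[0][2] + B[2][0] = 1 + 10 = 11) = -4 (attained at k = 0)
  C[0][1] = min over k of (A[0][0] + B[0][1] = -4 + 10 = 6, A[0][1] + B[1][1] = 6 + -5 = 1, A[0][2] + B[2][1] = 1 + -3 = -2) = -2 (attained at k = 2)
  C[0][2] = min over k of (A[0][0] + B[0][2] = -4 + 2 = -2, A[0][1] + B[1][2] = 6 + 8 = 14, A[0][2] + B[2][2] = 1 + 5 = 6) = -2 (attained at k = 0)
  C[1][0] = min over k of (A[1][0] + B[0][0] = 4 + 0 = 4, A[1][1] + B[1][0] = 4 + 3 = 7, A[1][2] + B[2][0] = 1 + 10 = 11) = 4 (attained at k = 0)
  C[1][1] = min over k of (A[1][0] + B[0][1] = 4 + 10 = 14, A[1][1] + B[1][1] = 4 + -5 = -1, A[1][2] + B[2][1] = 1 + -3 = -2) = -2 (attained at k = 2)
  C[1][2] = min over k of (A[1][0] + B[0][2] = 4 + 2 = 6, A[1][1] + B[1][2] = 4 + 8 = 12, A[1][2] + B[2][2] = 1 + 5 = 6) = 6 (attained at k = 0)
  C[2][0] = min over k of (A[2][0] + B[0][0] = 7 + 0 = 7, A[2][1] + B[1][0] = 2 + 3 = 5, A[2][2] + B[2][0] = -3 + 10 = 7) = 5 (attained at k = 1)
  C[2][1] = min over k of (A[2][0] + B[0][1] = 7 + 10 = 17, A[2][1] + B[1][1] = 2 + -5 = -3, A[2][2] + B[2][1] = -3 + -3 = -6) = -6 (attained at k = 2)
  C[2][2] = min over k of (A[2][0] + B[0][2] = 7 + 2 = 9, A[2][1] + B[1][2] = 2 + 8 = 10, A[2][2] + B[2][2] = -3 + 5 = 2) = 2 (attained at k = 2)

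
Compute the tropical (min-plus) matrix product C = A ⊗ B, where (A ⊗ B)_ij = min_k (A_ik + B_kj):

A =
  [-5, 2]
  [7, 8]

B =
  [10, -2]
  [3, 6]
A ⊗ B =
  [5, -7]
  [11, 5]

Apply the min-plus product entry-by-entry:
  C[0][0] = min over k of (A[0][0] + B[0][0] = -5 + 10 = 5, A[0][1] + B[1][0] = 2 + 3 = 5) = 5 (attained at k = 0)
  C[0][1] = min over k of (A[0][0] + B[0][1] = -5 + -2 = -7, A[0][1] + B[1][1] = 2 + 6 = 8) = -7 (attained at k = 0)
  C[1][0] = min over k of (A[1][0] + B[0][0] = 7 + 10 = 17, A[1][1] + B[1][0] = 8 + 3 = 11) = 11 (attained at k = 1)
  C[1][1] = min over k of (A[1][0] + B[0][1] = 7 + -2 = 5, A[1][1] + B[1][1] = 8 + 6 = 14) = 5 (attained at k = 0)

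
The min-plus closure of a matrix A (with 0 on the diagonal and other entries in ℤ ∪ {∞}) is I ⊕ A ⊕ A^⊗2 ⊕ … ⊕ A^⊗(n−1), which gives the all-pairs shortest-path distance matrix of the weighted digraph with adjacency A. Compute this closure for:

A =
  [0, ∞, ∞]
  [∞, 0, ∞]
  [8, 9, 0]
Closure =
  [0, ∞, ∞]
  [∞, 0, ∞]
  [8, 9, 0]

This is the Floyd-Warshall all-pairs shortest-path computation. For each intermediate vertex k = 0, 1, …, 2, update dist[i][j] ← min(dist[i][j], dist[i][k] + dist[k][j]). The final matrix gives, for each (i, j), the minimum total weight of any directed path from i to j (possibly empty when i = j).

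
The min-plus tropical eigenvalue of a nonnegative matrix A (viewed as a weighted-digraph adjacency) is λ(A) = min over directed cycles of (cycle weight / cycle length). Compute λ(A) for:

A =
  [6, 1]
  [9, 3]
λ(A) = 3

Enumerate directed cycles and compute their means (weight / length). Sample:
  cycle 0 → 0: weight = 6, length = 1, mean = 6/1 ≈ 6.000
  cycle 1 → 1: weight = 3, length = 1, mean = 3/1 ≈ 3.000
  cycle 0 → 1 → 0: weight = 10, length = 2, mean = 10/2 ≈ 5.000
  cycle 1 → 0 → 1: weight = 10, length = 2, mean = 10/2 ≈ 5.000
Minimum mean = 3.000, attained e.g. along the cycle 1 → 1 with weight 3 and length 1. So λ(A) = 3/1 = 3.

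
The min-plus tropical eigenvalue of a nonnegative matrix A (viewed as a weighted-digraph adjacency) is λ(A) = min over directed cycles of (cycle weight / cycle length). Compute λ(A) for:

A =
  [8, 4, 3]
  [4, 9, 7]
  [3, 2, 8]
λ(A) = 3

Enumerate directed cycles and compute their means (weight / length). Sample:
  cycle 0 → 0: weight = 8, length = 1, mean = 8/1 ≈ 8.000
  cycle 1 → 1: weight = 9, length = 1, mean = 9/1 ≈ 9.000
  cycle 2 → 2: weight = 8, length = 1, mean = 8/1 ≈ 8.000
  cycle 0 → 1 → 0: weight = 8, length = 2, mean = 8/2 ≈ 4.000
  cycle 0 → 2 → 0: weight = 6, length = 2, mean = 6/2 ≈ 3.000
  cycle 1 → 0 → 1: weight = 8, length = 2, mean = 8/2 ≈ 4.000
Minimum mean = 3.000, attained e.g. along the cycle 0 → 2 → 0 with weight 6 and length 2. So λ(A) = 6/2 = 3.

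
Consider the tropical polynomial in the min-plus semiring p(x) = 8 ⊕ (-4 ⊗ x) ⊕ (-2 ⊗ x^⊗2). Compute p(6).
p(6) = 2

A tropical monomial a ⊗ x^⊗i evaluates to a + i · x. Evaluating each term at x = 6:
  Term 0 contributes 8 + 0 · 6 = 8
  Term 1 contributes -4 + 1 · 6 = 2
  Term 2 contributes -2 + 2 · 6 = 10
p(6) = ⊕ of these = min[8, 2, 10] = 2.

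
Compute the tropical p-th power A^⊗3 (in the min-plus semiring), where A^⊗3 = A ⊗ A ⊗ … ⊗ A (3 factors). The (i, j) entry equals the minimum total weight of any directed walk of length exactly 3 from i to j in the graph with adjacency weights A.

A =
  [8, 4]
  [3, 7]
A^⊗3 =
  [14, 11]
  [10, 14]

Each entry (A^⊗3)_ij equals the minimum over all length-3 walks i = v_0 → v_1 → … → v_3 = j of Σ_t A[v_t][v_{t+1}]. For example, for (i, j) = (0, 1) we minimise over 4 possible intermediate vertex sequences; the minimum is 11, attained along the walk 0 → 1 → 0 → 1.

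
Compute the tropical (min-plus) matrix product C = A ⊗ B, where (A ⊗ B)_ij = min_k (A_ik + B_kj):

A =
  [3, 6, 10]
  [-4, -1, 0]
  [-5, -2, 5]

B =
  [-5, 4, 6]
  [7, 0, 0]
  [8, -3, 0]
A ⊗ B =
  [-2, 6, 6]
  [-9, -3, -1]
  [-10, -2, -2]

Apply the min-plus product entry-by-entry:
  C[0][0] = min over k of (A[0][0] + B[0][0] = 3 + -5 = -2, A[0][1] + B[1][0] = 6 + 7 = 13, A[0][2] + B[2][0] = 10 + 8 = 18) = -2 (attained at k = 0)
  C[0][1] = min over k of (A[0][0] + B[0][1] = 3 + 4 = 7, A[0][1] + B[1][1] = 6 + 0 = 6, A[0][2] + B[2][1] = 10 + -3 = 7) = 6 (attained at k = 1)
  C[0][2] = min over k of (A[0][0] + B[0][2] = 3 + 6 = 9, A[0][1] + B[1][2] = 6 + 0 = 6, A[0][2] + B[2][2] = 10 + 0 = 10) = 6 (attained at k = 1)
  C[1][0] = min over k of (A[1][0] + B[0][0] = -4 + -5 = -9, A[1][1] + B[1][0] = -1 + 7 = 6, A[1][2] + B[2][0] = 0 + 8 = 8) = -9 (attained at k = 0)
  C[1][1] = min over k of (A[1][0] + B[0][1] = -4 + 4 = 0, A[1][1] + B[1][1] = -1 + 0 = -1, A[1][2] + B[2][1] = 0 + -3 = -3) = -3 (attained at k = 2)
  C[1][2] = min over k of (A[1][0] + B[0][2] = -4 + 6 = 2, A[1][1] + B[1][2] = -1 + 0 = -1, A[1][2] + B[2][2] = 0 + 0 = 0) = -1 (attained at k = 1)
  C[2][0] = min over k of (A[2][0] + B[0][0] = -5 + -5 = -10, A[2][1] + B[1][0] = -2 + 7 = 5, A[2][2] + B[2][0] = 5 + 8 = 13) = -10 (attained at k = 0)
  C[2][1] = min over k of (A[2][0] + B[0][1] = -5 + 4 = -1, A[2][1] + B[1][1] = -2 + 0 = -2, A[2][2] + B[2][1] = 5 + -3 = 2) = -2 (attained at k = 1)
  C[2][2] = min over k of (A[2][0] + B[0][2] = -5 + 6 = 1, A[2][1] + B[1][2] = -2 + 0 = -2, A[2][2] + B[2][2] = 5 + 0 = 5) = -2 (attained at k = 1)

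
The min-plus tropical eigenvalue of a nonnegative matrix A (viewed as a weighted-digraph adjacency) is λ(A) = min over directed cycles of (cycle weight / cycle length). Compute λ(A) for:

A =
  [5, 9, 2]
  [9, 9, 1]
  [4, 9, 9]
λ(A) = 3

Enumerate directed cycles and compute their means (weight / length). Sample:
  cycle 0 → 0: weight = 5, length = 1, mean = 5/1 ≈ 5.000
  cycle 1 → 1: weight = 9, length = 1, mean = 9/1 ≈ 9.000
  cycle 2 → 2: weight = 9, length = 1, mean = 9/1 ≈ 9.000
  cycle 0 → 1 → 0: weight = 18, length = 2, mean = 18/2 ≈ 9.000
  cycle 0 → 2 → 0: weight = 6, length = 2, mean = 6/2 ≈ 3.000
  cycle 1 → 0 → 1: weight = 18, length = 2, mean = 18/2 ≈ 9.000
Minimum mean = 3.000, attained e.g. along the cycle 0 → 2 → 0 with weight 6 and length 2. So λ(A) = 6/2 = 3.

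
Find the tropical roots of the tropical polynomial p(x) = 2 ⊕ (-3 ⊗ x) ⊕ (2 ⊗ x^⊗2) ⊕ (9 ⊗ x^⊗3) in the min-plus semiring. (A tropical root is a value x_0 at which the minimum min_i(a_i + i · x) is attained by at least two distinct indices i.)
Roots: {-7, -5, 5}

Each tropical root is a break point of the lower envelope of the lines y = a_i + i · x (there are 4 lines, with slopes 0, 1, ..., 3). Only the lines that attain the minimum somewhere contribute to roots; other lines are dominated. Here the surviving (envelope) indices are i = 3, i = 2, i = 1, i = 0.
Intersections between consecutive envelope lines give the roots: for adjacent envelope indices i < j the intersection is x = (a_i − a_j) / (j − i). Reading off the sorted break points: {-7, -5, 5}.
Verification: at each break x_0, at least two indices attain the minimum of min_i(a_i + i · x_0).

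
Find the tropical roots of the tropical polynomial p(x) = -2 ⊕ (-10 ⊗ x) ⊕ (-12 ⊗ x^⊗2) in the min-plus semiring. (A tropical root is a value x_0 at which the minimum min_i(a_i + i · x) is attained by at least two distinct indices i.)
Roots: {2, 8}

Each tropical root is a break point of the lower envelope of the lines y = a_i + i · x (there are 3 lines, with slopes 0, 1, ..., 2). Only the lines that attain the minimum somewhere contribute to roots; other lines are dominated. Here the surviving (envelope) indices are i = 2, i = 1, i = 0.
Intersections between consecutive envelope lines give the roots: for adjacent envelope indices i < j the intersection is x = (a_i − a_j) / (j − i). Reading off the sorted break points: {2, 8}.
Verification: at each break x_0, at least two indices attain the minimum of min_i(a_i + i · x_0).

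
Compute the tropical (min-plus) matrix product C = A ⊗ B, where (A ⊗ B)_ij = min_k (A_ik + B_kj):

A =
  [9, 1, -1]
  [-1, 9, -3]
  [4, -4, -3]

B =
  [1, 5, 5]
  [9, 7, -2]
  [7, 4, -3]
A ⊗ B =
  [6, 3, -4]
  [0, 1, -6]
  [4, 1, -6]

Apply the min-plus product entry-by-entry:
  C[0][0] = min over k of (A[0][0] + B[0][0] = 9 + 1 = 10, A[0][1] + B[1][0] = 1 + 9 = 10, A[0][2] + B[2][0] = -1 + 7 = 6) = 6 (attained at k = 2)
  C[0][1] = min over k of (A[0][0] + B[0][1] = 9 + 5 = 14, A[0][1] + B[1][1] = 1 + 7 = 8, A[0][2] + B[2][1] = -1 + 4 = 3) = 3 (attained at k = 2)
  C[0][2] = min over k of (A[0][0] + B[0][2] = 9 + 5 = 14, A[0][1] + B[1][2] = 1 + -2 = -1, A[0][2] + B[2][2] = -1 + -3 = -4) = -4 (attained at k = 2)
  C[1][0] = min over k of (A[1][0] + B[0][0] = -1 + 1 = 0, A[1][1] + B[1][0] = 9 + 9 = 18, A[1][2] + B[2][0] = -3 + 7 = 4) = 0 (attained at k = 0)
  C[1][1] = min over k of (A[1][0] + B[0][1] = -1 + 5 = 4, A[1][1] + B[1][1] = 9 + 7 = 16, A[1][2] + B[2][1] = -3 + 4 = 1) = 1 (attained at k = 2)
  C[1][2] = min over k of (A[1][0] + B[0][2] = -1 + 5 = 4, A[1][1] + B[1][2] = 9 + -2 = 7, A[1][2] + B[2][2] = -3 + -3 = -6) = -6 (attained at k = 2)
  C[2][0] = min over k of (A[2][0] + B[0][0] = 4 + 1 = 5, A[2][1] + B[1][0] = -4 + 9 = 5, A[2][2] + B[2][0] = -3 + 7 = 4) = 4 (attained at k = 2)
  C[2][1] = min over k of (A[2][0] + B[0][1] = 4 + 5 = 9, A[2][1] + B[1][1] = -4 + 7 = 3, A[2][2] + B[2][1] = -3 + 4 = 1) = 1 (attained at k = 2)
  C[2][2] = min over k of (A[2][0] + B[0][2] = 4 + 5 = 9, A[2][1] + B[1][2] = -4 + -2 = -6, A[2][2] + B[2][2] = -3 + -3 = -6) = -6 (attained at k = 1)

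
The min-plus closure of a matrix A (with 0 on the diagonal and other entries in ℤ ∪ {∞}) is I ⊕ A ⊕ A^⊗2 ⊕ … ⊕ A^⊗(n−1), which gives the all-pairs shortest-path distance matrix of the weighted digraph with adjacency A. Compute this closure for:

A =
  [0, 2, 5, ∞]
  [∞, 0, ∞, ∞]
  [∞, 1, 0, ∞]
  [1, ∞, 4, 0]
Closure =
  [0, 2, 5, ∞]
  [∞, 0, ∞, ∞]
  [∞, 1, 0, ∞]
  [1, 3, 4, 0]

This is the Floyd-Warshall all-pairs shortest-path computation. For each intermediate vertex k = 0, 1, …, 3, update dist[i][j] ← min(dist[i][j], dist[i][k] + dist[k][j]). The final matrix gives, for each (i, j), the minimum total weight of any directed path from i to j (possibly empty when i = j).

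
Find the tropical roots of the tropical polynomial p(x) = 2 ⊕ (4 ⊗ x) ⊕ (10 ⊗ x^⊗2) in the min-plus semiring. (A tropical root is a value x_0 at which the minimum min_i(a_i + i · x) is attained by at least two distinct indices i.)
Roots: {-6, -2}

Each tropical root is a break point of the lower envelope of the lines y = a_i + i · x (there are 3 lines, with slopes 0, 1, ..., 2). Only the lines that attain the minimum somewhere contribute to roots; other lines are dominated. Here the surviving (envelope) indices are i = 2, i = 1, i = 0.
Intersections between consecutive envelope lines give the roots: for adjacent envelope indices i < j the intersection is x = (a_i − a_j) / (j − i). Reading off the sorted break points: {-6, -2}.
Verification: at each break x_0, at least two indices attain the minimum of min_i(a_i + i · x_0).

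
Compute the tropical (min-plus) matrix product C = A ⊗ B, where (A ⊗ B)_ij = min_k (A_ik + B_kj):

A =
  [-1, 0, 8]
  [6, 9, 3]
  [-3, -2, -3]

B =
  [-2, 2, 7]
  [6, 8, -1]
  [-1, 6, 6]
A ⊗ B =
  [-3, 1, -1]
  [2, 8, 8]
  [-5, -1, -3]

Apply the min-plus product entry-by-entry:
  C[0][0] = min over k of (A[0][0] + B[0][0] = -1 + -2 = -3, A[0][1] + B[1][0] = 0 + 6 = 6, A[0][2] + B[2][0] = 8 + -1 = 7) = -3 (attained at k = 0)
  C[0][1] = min over k of (A[0][0] + B[0][1] = -1 + 2 = 1, A[0][1] + B[1][1] = 0 + 8 = 8, A[0][2] + B[2][1] = 8 + 6 = 14) = 1 (attained at k = 0)
  C[0][2] = min over k of (A[0][0] + B[0][2] = -1 + 7 = 6, A[0][1] + B[1][2] = 0 + -1 = -1, A[0][2] + B[2][2] = 8 + 6 = 14) = -1 (attained at k = 1)
  C[1][0] = min over k of (A[1][0] + B[0][0] = 6 + -2 = 4, A[1][1] + B[1][0] = 9 + 6 = 15, A[1][2] + B[2][0] = 3 + -1 = 2) = 2 (attained at k = 2)
  C[1][1] = min over k of (A[1][0] + B[0][1] = 6 + 2 = 8, A[1][1] + B[1][1] = 9 + 8 = 17, A[1][2] + B[2][1] = 3 + 6 = 9) = 8 (attained at k = 0)
  C[1][2] = min over k of (A[1][0] + B[0][2] = 6 + 7 = 13, A[1][1] + B[1][2] = 9 + -1 = 8, A[1][2] + B[2][2] = 3 + 6 = 9) = 8 (attained at k = 1)
  C[2][0] = min over k of (A[2][0] + B[0][0] = -3 + -2 = -5, A[2][1] + B[1][0] = -2 + 6 = 4, A[2][2] + B[2][0] = -3 + -1 = -4) = -5 (attained at k = 0)
  C[2][1] = min over k of (A[2][0] + B[0][1] = -3 + 2 = -1, A[2][1] + B[1][1] = -2 + 8 = 6, A[2][2] + B[2][1] = -3 + 6 = 3) = -1 (attained at k = 0)
  C[2][2] = min over k of (A[2][0] + B[0][2] = -3 + 7 = 4, A[2][1] + B[1][2] = -2 + -1 = -3, A[2][2] + B[2][2] = -3 + 6 = 3) = -3 (attained at k = 1)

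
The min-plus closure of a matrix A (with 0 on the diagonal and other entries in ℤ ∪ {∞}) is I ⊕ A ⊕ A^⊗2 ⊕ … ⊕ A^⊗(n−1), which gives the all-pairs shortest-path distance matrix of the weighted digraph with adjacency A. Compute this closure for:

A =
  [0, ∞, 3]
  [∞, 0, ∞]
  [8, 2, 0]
Closure =
  [0, 5, 3]
  [∞, 0, ∞]
  [8, 2, 0]

This is the Floyd-Warshall all-pairs shortest-path computation. For each intermediate vertex k = 0, 1, …, 2, update dist[i][j] ← min(dist[i][j], dist[i][k] + dist[k][j]). The final matrix gives, for each (i, j), the minimum total weight of any directed path from i to j (possibly empty when i = j).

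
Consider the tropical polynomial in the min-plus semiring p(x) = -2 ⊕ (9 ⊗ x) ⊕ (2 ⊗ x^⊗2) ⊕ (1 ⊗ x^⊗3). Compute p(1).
p(1) = -2

A tropical monomial a ⊗ x^⊗i evaluates to a + i · x. Evaluating each term at x = 1:
  Term 0 contributes -2 + 0 · 1 = -2
  Term 1 contributes 9 + 1 · 1 = 10
  Term 2 contributes 2 + 2 · 1 = 4
  Term 3 contributes 1 + 3 · 1 = 4
p(1) = ⊕ of these = min[-2, 10, 4, 4] = -2.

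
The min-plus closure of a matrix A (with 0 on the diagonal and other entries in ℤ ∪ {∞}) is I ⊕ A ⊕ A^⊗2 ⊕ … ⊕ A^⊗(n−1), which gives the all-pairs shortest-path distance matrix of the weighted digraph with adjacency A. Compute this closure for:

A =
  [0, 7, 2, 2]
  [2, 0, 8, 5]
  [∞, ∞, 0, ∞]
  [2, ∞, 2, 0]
Closure =
  [0, 7, 2, 2]
  [2, 0, 4, 4]
  [∞, ∞, 0, ∞]
  [2, 9, 2, 0]

This is the Floyd-Warshall all-pairs shortest-path computation. For each intermediate vertex k = 0, 1, …, 3, update dist[i][j] ← min(dist[i][j], dist[i][k] + dist[k][j]). The final matrix gives, for each (i, j), the minimum total weight of any directed path from i to j (possibly empty when i = j).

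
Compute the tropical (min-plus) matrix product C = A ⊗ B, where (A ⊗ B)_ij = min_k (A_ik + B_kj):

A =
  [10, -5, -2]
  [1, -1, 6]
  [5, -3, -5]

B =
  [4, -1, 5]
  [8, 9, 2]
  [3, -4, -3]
A ⊗ B =
  [1, -6, -5]
  [5, 0, 1]
  [-2, -9, -8]

Apply the min-plus product entry-by-entry:
  C[0][0] = min over k of (A[0][0] + B[0][0] = 10 + 4 = 14, A[0][1] + B[1][0] = -5 + 8 = 3, A[0][2] + B[2][0] = -2 + 3 = 1) = 1 (attained at k = 2)
  C[0][1] = min over k of (A[0][0] + B[0][1] = 10 + -1 = 9, A[0][1] + B[1][1] = -5 + 9 = 4, A[0][2] + B[2][1] = -2 + -4 = -6) = -6 (attained at k = 2)
  C[0][2] = min over k of (A[0][0] + B[0][2] = 10 + 5 = 15, A[0][1] + B[1][2] = -5 + 2 = -3, A[0][2] + B[2][2] = -2 + -3 = -5) = -5 (attained at k = 2)
  C[1][0] = min over k of (A[1][0] + B[0][0] = 1 + 4 = 5, A[1][1] + B[1][0] = -1 + 8 = 7, A[1][2] + B[2][0] = 6 + 3 = 9) = 5 (attained at k = 0)
  C[1][1] = min over k of (A[1][0] + B[0][1] = 1 + -1 = 0, A[1][1] + B[1][1] = -1 + 9 = 8, A[1][2] + B[2][1] = 6 + -4 = 2) = 0 (attained at k = 0)
  C[1][2] = min over k of (A[1][0] + B[0][2] = 1 + 5 = 6, A[1][1] + B[1][2] = -1 + 2 = 1, A[1][2] + B[2][2] = 6 + -3 = 3) = 1 (attained at k = 1)
  C[2][0] = min over k of (A[2][0] + B[0][0] = 5 + 4 = 9, A[2][1] + B[1][0] = -3 + 8 = 5, A[2][2] + B[2][0] = -5 + 3 = -2) = -2 (attained at k = 2)
  C[2][1] = min over k of (A[2][0] + B[0][1] = 5 + -1 = 4, A[2][1] + B[1][1] = -3 + 9 = 6, A[2][2] + B[2][1] = -5 + -4 = -9) = -9 (attained at k = 2)
  C[2][2] = min over k of (A[2][0] + B[0][2] = 5 + 5 = 10, A[2][1] + B[1][2] = -3 + 2 = -1, A[2][2] + B[2][2] = -5 + -3 = -8) = -8 (attained at k = 2)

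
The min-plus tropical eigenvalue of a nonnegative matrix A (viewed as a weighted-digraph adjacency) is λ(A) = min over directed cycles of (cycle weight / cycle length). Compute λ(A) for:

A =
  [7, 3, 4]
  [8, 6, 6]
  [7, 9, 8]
λ(A) = 16/3

Enumerate directed cycles and compute their means (weight / length). Sample:
  cycle 0 → 0: weight = 7, length = 1, mean = 7/1 ≈ 7.000
  cycle 1 → 1: weight = 6, length = 1, mean = 6/1 ≈ 6.000
  cycle 2 → 2: weight = 8, length = 1, mean = 8/1 ≈ 8.000
  cycle 0 → 1 → 0: weight = 11, length = 2, mean = 11/2 ≈ 5.500
  cycle 0 → 2 → 0: weight = 11, length = 2, mean = 11/2 ≈ 5.500
  cycle 1 → 0 → 1: weight = 11, length = 2, mean = 11/2 ≈ 5.500
Minimum mean = 5.333, attained e.g. along the cycle 0 → 1 → 2 → 0 with weight 16 and length 3. So λ(A) = 16/3 = 16/3.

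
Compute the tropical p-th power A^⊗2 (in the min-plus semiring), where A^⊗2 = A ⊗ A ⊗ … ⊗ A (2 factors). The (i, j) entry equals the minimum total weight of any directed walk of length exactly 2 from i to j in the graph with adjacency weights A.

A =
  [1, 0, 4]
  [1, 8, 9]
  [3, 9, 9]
A^⊗2 =
  [1, 1, 5]
  [2, 1, 5]
  [4, 3, 7]

Each entry (A^⊗2)_ij equals the minimum over all length-2 walks i = v_0 → v_1 → … → v_2 = j of Σ_t A[v_t][v_{t+1}]. For example, for (i, j) = (0, 2) we minimise over 3 possible intermediate vertex sequences; the minimum is 5, attained along the walk 0 → 0 → 2.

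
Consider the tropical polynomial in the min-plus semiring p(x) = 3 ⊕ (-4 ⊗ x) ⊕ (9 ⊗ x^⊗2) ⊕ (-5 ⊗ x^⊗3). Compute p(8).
p(8) = 3

A tropical monomial a ⊗ x^⊗i evaluates to a + i · x. Evaluating each term at x = 8:
  Term 0 contributes 3 + 0 · 8 = 3
  Term 1 contributes -4 + 1 · 8 = 4
  Term 2 contributes 9 + 2 · 8 = 25
  Term 3 contributes -5 + 3 · 8 = 19
p(8) = ⊕ of these = min[3, 4, 25, 19] = 3.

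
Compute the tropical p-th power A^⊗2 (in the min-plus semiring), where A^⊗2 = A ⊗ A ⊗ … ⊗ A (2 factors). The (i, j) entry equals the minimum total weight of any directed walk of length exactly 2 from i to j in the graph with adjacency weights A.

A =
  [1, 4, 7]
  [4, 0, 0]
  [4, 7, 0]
A^⊗2 =
  [2, 4, 4]
  [4, 0, 0]
  [4, 7, 0]

Each entry (A^⊗2)_ij equals the minimum over all length-2 walks i = v_0 → v_1 → … → v_2 = j of Σ_t A[v_t][v_{t+1}]. For example, for (i, j) = (0, 2) we minimise over 3 possible intermediate vertex sequences; the minimum is 4, attained along the walk 0 → 1 → 2.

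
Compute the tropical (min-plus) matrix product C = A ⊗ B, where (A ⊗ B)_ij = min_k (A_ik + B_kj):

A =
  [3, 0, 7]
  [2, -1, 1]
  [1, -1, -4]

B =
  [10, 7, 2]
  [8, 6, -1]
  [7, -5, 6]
A ⊗ B =
  [8, 2, -1]
  [7, -4, -2]
  [3, -9, -2]

Apply the min-plus product entry-by-entry:
  C[0][0] = min over k of (A[0][0] + B[0][0] = 3 + 10 = 13, A[0][1] + B[1][0] = 0 + 8 = 8, A[0][2] + B[2][0] = 7 + 7 = 14) = 8 (attained at k = 1)
  C[0][1] = min over k of (A[0][0] + B[0][1] = 3 + 7 = 10, A[0][1] + B[1][1] = 0 + 6 = 6, A[0][2] + B[2][1] = 7 + -5 = 2) = 2 (attained at k = 2)
  C[0][2] = min over k of (A[0][0] + B[0][2] = 3 + 2 = 5, A[0][1] + B[1][2] = 0 + -1 = -1, A[0][2] + B[2][2] = 7 + 6 = 13) = -1 (attained at k = 1)
  C[1][0] = min over k of (A[1][0] + B[0][0] = 2 + 10 = 12, A[1][1] + B[1][0] = -1 + 8 = 7, A[1][2] + B[2][0] = 1 + 7 = 8) = 7 (attained at k = 1)
  C[1][1] = min over k of (A[1][0] + B[0][1] = 2 + 7 = 9, A[1][1] + B[1][1] = -1 + 6 = 5, A[1][2] + B[2][1] = 1 + -5 = -4) = -4 (attained at k = 2)
  C[1][2] = min over k of (A[1][0] + B[0][2] = 2 + 2 = 4, A[1][1] + B[1][2] = -1 + -1 = -2, A[1][2] + B[2][2] = 1 + 6 = 7) = -2 (attained at k = 1)
  C[2][0] = min over k of (A[2][0] + B[0][0] = 1 + 10 = 11, A[2][1] + B[1][0] = -1 + 8 = 7, A[2][2] + B[2][0] = -4 + 7 = 3) = 3 (attained at k = 2)
  C[2][1] = min over k of (A[2][0] + B[0][1] = 1 + 7 = 8, A[2][1] + B[1][1] = -1 + 6 = 5, A[2][2] + B[2][1] = -4 + -5 = -9) = -9 (attained at k = 2)
  C[2][2] = min over k of (A[2][0] + B[0][2] = 1 + 2 = 3, A[2][1] + B[1][2] = -1 + -1 = -2, A[2][2] + B[2][2] = -4 + 6 = 2) = -2 (attained at k = 1)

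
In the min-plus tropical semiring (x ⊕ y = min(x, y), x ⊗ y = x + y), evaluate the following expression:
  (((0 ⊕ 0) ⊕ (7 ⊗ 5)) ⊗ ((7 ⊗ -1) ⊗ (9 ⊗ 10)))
(((0 ⊕ 0) ⊕ (7 ⊗ 5)) ⊗ ((7 ⊗ -1) ⊗ (9 ⊗ 10))) = 25

Expand innermost to outermost. Recall ⊕ takes the minimum of its arguments and ⊗ takes their sum. Working out the expression (((0 ⊕ 0) ⊕ (7 ⊗ 5)) ⊗ ((7 ⊗ -1) ⊗ (9 ⊗ 10))) gives 25.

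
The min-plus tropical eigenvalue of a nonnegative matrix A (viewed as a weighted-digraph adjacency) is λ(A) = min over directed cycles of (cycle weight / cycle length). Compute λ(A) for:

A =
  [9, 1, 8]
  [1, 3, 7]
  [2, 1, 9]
λ(A) = 1

Enumerate directed cycles and compute their means (weight / length). Sample:
  cycle 0 → 0: weight = 9, length = 1, mean = 9/1 ≈ 9.000
  cycle 1 → 1: weight = 3, length = 1, mean = 3/1 ≈ 3.000
  cycle 2 → 2: weight = 9, length = 1, mean = 9/1 ≈ 9.000
  cycle 0 → 1 → 0: weight = 2, length = 2, mean = 2/2 ≈ 1.000
  cycle 0 → 2 → 0: weight = 10, length = 2, mean = 10/2 ≈ 5.000
  cycle 1 → 0 → 1: weight = 2, length = 2, mean = 2/2 ≈ 1.000
Minimum mean = 1.000, attained e.g. along the cycle 0 → 1 → 0 with weight 2 and length 2. So λ(A) = 2/2 = 1.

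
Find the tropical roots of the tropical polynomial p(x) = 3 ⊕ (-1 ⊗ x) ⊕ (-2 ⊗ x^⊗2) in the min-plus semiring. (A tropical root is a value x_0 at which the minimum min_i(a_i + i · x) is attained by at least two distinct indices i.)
Roots: {1, 4}

Each tropical root is a break point of the lower envelope of the lines y = a_i + i · x (there are 3 lines, with slopes 0, 1, ..., 2). Only the lines that attain the minimum somewhere contribute to roots; other lines are dominated. Here the surviving (envelope) indices are i = 2, i = 1, i = 0.
Intersections between consecutive envelope lines give the roots: for adjacent envelope indices i < j the intersection is x = (a_i − a_j) / (j − i). Reading off the sorted break points: {1, 4}.
Verification: at each break x_0, at least two indices attain the minimum of min_i(a_i + i · x_0).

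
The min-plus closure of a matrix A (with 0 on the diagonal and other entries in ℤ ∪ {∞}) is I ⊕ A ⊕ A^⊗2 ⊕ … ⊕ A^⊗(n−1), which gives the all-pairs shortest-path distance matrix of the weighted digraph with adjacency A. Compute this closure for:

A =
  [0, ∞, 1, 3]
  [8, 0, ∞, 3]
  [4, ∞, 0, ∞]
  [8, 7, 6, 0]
Closure =
  [0, 10, 1, 3]
  [8, 0, 9, 3]
  [4, 14, 0, 7]
  [8, 7, 6, 0]

This is the Floyd-Warshall all-pairs shortest-path computation. For each intermediate vertex k = 0, 1, …, 3, update dist[i][j] ← min(dist[i][j], dist[i][k] + dist[k][j]). The final matrix gives, for each (i, j), the minimum total weight of any directed path from i to j (possibly empty when i = j).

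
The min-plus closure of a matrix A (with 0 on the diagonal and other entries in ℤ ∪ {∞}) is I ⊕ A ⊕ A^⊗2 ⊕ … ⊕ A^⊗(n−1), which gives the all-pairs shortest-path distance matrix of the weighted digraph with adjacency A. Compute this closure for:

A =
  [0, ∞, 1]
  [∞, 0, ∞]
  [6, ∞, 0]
Closure =
  [0, ∞, 1]
  [∞, 0, ∞]
  [6, ∞, 0]

This is the Floyd-Warshall all-pairs shortest-path computation. For each intermediate vertex k = 0, 1, …, 2, update dist[i][j] ← min(dist[i][j], dist[i][k] + dist[k][j]). The final matrix gives, for each (i, j), the minimum total weight of any directed path from i to j (possibly empty when i = j).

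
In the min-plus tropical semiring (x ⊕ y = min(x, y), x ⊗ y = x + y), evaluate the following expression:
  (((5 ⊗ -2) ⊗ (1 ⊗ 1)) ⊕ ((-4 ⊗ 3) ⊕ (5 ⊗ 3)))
(((5 ⊗ -2) ⊗ (1 ⊗ 1)) ⊕ ((-4 ⊗ 3) ⊕ (5 ⊗ 3))) = -1

Expand innermost to outermost. Recall ⊕ takes the minimum of its arguments and ⊗ takes their sum. Working out the expression (((5 ⊗ -2) ⊗ (1 ⊗ 1)) ⊕ ((-4 ⊗ 3) ⊕ (5 ⊗ 3))) gives -1.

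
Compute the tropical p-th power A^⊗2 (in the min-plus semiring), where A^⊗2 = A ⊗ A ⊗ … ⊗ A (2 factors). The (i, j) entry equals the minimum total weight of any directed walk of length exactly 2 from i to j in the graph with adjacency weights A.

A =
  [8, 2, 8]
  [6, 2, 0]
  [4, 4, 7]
A^⊗2 =
  [8, 4, 2]
  [4, 4, 2]
  [10, 6, 4]

Each entry (A^⊗2)_ij equals the minimum over all length-2 walks i = v_0 → v_1 → … → v_2 = j of Σ_t A[v_t][v_{t+1}]. For example, for (i, j) = (0, 2) we minimise over 3 possible intermediate vertex sequences; the minimum is 2, attained along the walk 0 → 1 → 2.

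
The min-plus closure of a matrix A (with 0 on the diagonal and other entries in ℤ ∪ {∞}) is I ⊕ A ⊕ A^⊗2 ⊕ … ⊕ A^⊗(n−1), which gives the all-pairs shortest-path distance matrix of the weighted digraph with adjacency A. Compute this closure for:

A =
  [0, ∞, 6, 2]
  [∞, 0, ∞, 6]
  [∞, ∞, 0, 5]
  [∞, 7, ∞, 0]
Closure =
  [0, 9, 6, 2]
  [∞, 0, ∞, 6]
  [∞, 12, 0, 5]
  [∞, 7, ∞, 0]

This is the Floyd-Warshall all-pairs shortest-path computation. For each intermediate vertex k = 0, 1, …, 3, update dist[i][j] ← min(dist[i][j], dist[i][k] + dist[k][j]). The final matrix gives, for each (i, j), the minimum total weight of any directed path from i to j (possibly empty when i = j).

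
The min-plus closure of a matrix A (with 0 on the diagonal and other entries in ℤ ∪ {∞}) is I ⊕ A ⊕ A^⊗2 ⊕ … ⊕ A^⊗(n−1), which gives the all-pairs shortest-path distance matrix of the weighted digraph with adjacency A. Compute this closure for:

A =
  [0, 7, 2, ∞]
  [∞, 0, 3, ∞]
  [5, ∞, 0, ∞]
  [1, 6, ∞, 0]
Closure =
  [0, 7, 2, ∞]
  [8, 0, 3, ∞]
  [5, 12, 0, ∞]
  [1, 6, 3, 0]

This is the Floyd-Warshall all-pairs shortest-path computation. For each intermediate vertex k = 0, 1, …, 3, update dist[i][j] ← min(dist[i][j], dist[i][k] + dist[k][j]). The final matrix gives, for each (i, j), the minimum total weight of any directed path from i to j (possibly empty when i = j).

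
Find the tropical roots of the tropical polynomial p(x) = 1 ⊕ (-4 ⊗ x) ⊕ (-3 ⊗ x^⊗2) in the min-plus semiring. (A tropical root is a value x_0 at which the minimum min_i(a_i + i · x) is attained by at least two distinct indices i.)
Roots: {-1, 5}

Each tropical root is a break point of the lower envelope of the lines y = a_i + i · x (there are 3 lines, with slopes 0, 1, ..., 2). Only the lines that attain the minimum somewhere contribute to roots; other lines are dominated. Here the surviving (envelope) indices are i = 2, i = 1, i = 0.
Intersections between consecutive envelope lines give the roots: for adjacent envelope indices i < j the intersection is x = (a_i − a_j) / (j − i). Reading off the sorted break points: {-1, 5}.
Verification: at each break x_0, at least two indices attain the minimum of min_i(a_i + i · x_0).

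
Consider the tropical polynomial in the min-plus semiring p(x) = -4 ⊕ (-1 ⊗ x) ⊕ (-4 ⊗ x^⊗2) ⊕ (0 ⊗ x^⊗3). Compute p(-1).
p(-1) = -6

A tropical monomial a ⊗ x^⊗i evaluates to a + i · x. Evaluating each term at x = -1:
  Term 0 contributes -4 + 0 · -1 = -4
  Term 1 contributes -1 + 1 · -1 = -2
  Term 2 contributes -4 + 2 · -1 = -6
  Term 3 contributes 0 + 3 · -1 = -3
p(-1) = ⊕ of these = min[-4, -2, -6, -3] = -6.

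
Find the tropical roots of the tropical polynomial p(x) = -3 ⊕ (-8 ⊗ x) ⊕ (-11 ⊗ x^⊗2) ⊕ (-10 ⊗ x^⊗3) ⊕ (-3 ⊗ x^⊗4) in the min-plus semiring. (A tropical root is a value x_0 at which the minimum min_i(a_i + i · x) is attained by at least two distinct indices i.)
Roots: {-7, -1, 3, 5}

Each tropical root is a break point of the lower envelope of the lines y = a_i + i · x (there are 5 lines, with slopes 0, 1, ..., 4). Only the lines that attain the minimum somewhere contribute to roots; other lines are dominated. Here the surviving (envelope) indices are i = 4, i = 3, i = 2, i = 1, i = 0.
Intersections between consecutive envelope lines give the roots: for adjacent envelope indices i < j the intersection is x = (a_i − a_j) / (j − i). Reading off the sorted break points: {-7, -1, 3, 5}.
Verification: at each break x_0, at least two indices attain the minimum of min_i(a_i + i · x_0).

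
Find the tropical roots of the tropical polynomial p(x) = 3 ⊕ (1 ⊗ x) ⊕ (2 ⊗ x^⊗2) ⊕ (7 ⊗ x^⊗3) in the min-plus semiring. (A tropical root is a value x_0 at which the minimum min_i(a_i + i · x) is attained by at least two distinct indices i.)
Roots: {-5, -1, 2}

Each tropical root is a break point of the lower envelope of the lines y = a_i + i · x (there are 4 lines, with slopes 0, 1, ..., 3). Only the lines that attain the minimum somewhere contribute to roots; other lines are dominated. Here the surviving (envelope) indices are i = 3, i = 2, i = 1, i = 0.
Intersections between consecutive envelope lines give the roots: for adjacent envelope indices i < j the intersection is x = (a_i − a_j) / (j − i). Reading off the sorted break points: {-5, -1, 2}.
Verification: at each break x_0, at least two indices attain the minimum of min_i(a_i + i · x_0).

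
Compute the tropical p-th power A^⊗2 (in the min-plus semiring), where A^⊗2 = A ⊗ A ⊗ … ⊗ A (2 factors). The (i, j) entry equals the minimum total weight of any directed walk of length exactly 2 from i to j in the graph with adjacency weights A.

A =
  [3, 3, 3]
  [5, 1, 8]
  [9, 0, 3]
A^⊗2 =
  [6, 3, 6]
  [6, 2, 8]
  [5, 1, 6]

Each entry (A^⊗2)_ij equals the minimum over all length-2 walks i = v_0 → v_1 → … → v_2 = j of Σ_t A[v_t][v_{t+1}]. For example, for (i, j) = (0, 2) we minimise over 3 possible intermediate vertex sequences; the minimum is 6, attained along the walk 0 → 0 → 2.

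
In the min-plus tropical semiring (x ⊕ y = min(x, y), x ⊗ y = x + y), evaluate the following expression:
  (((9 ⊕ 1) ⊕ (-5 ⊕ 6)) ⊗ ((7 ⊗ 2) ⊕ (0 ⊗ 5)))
(((9 ⊕ 1) ⊕ (-5 ⊕ 6)) ⊗ ((7 ⊗ 2) ⊕ (0 ⊗ 5))) = 0

Expand innermost to outermost. Recall ⊕ takes the minimum of its arguments and ⊗ takes their sum. Working out the expression (((9 ⊕ 1) ⊕ (-5 ⊕ 6)) ⊗ ((7 ⊗ 2) ⊕ (0 ⊗ 5))) gives 0.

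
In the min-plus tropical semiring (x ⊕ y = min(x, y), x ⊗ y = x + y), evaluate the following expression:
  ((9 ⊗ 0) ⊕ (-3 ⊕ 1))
((9 ⊗ 0) ⊕ (-3 ⊕ 1)) = -3

Expand innermost to outermost. Recall ⊕ takes the minimum of its arguments and ⊗ takes their sum. Working out the expression ((9 ⊗ 0) ⊕ (-3 ⊕ 1)) gives -3.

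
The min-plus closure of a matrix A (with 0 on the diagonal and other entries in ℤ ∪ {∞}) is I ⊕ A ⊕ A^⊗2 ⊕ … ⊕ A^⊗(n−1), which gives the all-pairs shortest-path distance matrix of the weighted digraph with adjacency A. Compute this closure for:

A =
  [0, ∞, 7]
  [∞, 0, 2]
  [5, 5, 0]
Closure =
  [0, 12, 7]
  [7, 0, 2]
  [5, 5, 0]

This is the Floyd-Warshall all-pairs shortest-path computation. For each intermediate vertex k = 0, 1, …, 2, update dist[i][j] ← min(dist[i][j], dist[i][k] + dist[k][j]). The final matrix gives, for each (i, j), the minimum total weight of any directed path from i to j (possibly empty when i = j).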